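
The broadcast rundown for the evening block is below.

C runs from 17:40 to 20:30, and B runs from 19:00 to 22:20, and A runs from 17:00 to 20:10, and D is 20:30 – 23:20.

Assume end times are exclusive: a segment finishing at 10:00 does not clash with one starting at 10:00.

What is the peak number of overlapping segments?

Sweep the timeline, counting +1 at each start and −1 at each end (ends before starts at a tie):
17:00 start A → 1
17:40 start C → 2
19:00 start B → 3
20:10 end A → 2
20:30 end C → 1
20:30 start D → 2
22:20 end B → 1
23:20 end D → 0
Peak is 3, at 19:00 (A, B, C).

3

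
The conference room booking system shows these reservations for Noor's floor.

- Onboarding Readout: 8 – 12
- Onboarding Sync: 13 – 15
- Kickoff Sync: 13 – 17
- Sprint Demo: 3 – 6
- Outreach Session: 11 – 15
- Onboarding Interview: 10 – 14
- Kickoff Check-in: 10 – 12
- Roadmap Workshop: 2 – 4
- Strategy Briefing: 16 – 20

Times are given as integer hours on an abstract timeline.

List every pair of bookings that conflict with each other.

Sorted by start: Roadmap Workshop, Sprint Demo, Onboarding Readout, Onboarding Interview, Kickoff Check-in, Outreach Session, Kickoff Sync, Onboarding Sync, Strategy Briefing.
Sprint Demo starts before Roadmap Workshop ends → Roadmap Workshop and Sprint Demo overlap.
Onboarding Readout starts after Roadmap Workshop ends, so nothing later overlaps Roadmap Workshop either.
Onboarding Readout starts after Sprint Demo ends, so nothing later overlaps Sprint Demo either.
Onboarding Interview starts before Onboarding Readout ends → Onboarding Readout and Onboarding Interview overlap.
Kickoff Check-in starts before Onboarding Readout ends → Onboarding Readout and Kickoff Check-in overlap.
Outreach Session starts before Onboarding Readout ends → Onboarding Readout and Outreach Session overlap.
Kickoff Sync starts after Onboarding Readout ends, so nothing later overlaps Onboarding Readout either.
Kickoff Check-in starts before Onboarding Interview ends → Onboarding Interview and Kickoff Check-in overlap.
Outreach Session starts before Onboarding Interview ends → Onboarding Interview and Outreach Session overlap.
Kickoff Sync starts before Onboarding Interview ends → Onboarding Interview and Kickoff Sync overlap.
Onboarding Sync starts before Onboarding Interview ends → Onboarding Interview and Onboarding Sync overlap.
Strategy Briefing starts after Onboarding Interview ends.
Outreach Session starts before Kickoff Check-in ends → Kickoff Check-in and Outreach Session overlap.
Kickoff Sync starts after Kickoff Check-in ends, so nothing later overlaps Kickoff Check-in either.
Kickoff Sync starts before Outreach Session ends → Outreach Session and Kickoff Sync overlap.
Onboarding Sync starts before Outreach Session ends → Outreach Session and Onboarding Sync overlap.
Strategy Briefing starts after Outreach Session ends.
Onboarding Sync starts before Kickoff Sync ends → Kickoff Sync and Onboarding Sync overlap.
Strategy Briefing starts before Kickoff Sync ends → Kickoff Sync and Strategy Briefing overlap.
Strategy Briefing starts after Onboarding Sync ends.

Kickoff Check-in & Onboarding Interview, Kickoff Check-in & Onboarding Readout, Kickoff Check-in & Outreach Session, Kickoff Sync & Onboarding Interview, Kickoff Sync & Onboarding Sync, Kickoff Sync & Outreach Session, Kickoff Sync & Strategy Briefing, Onboarding Interview & Onboarding Readout, Onboarding Interview & Onboarding Sync, Onboarding Interview & Outreach Session, Onboarding Readout & Outreach Session, Onboarding Sync & Outreach Session, Roadmap Workshop & Sprint Demo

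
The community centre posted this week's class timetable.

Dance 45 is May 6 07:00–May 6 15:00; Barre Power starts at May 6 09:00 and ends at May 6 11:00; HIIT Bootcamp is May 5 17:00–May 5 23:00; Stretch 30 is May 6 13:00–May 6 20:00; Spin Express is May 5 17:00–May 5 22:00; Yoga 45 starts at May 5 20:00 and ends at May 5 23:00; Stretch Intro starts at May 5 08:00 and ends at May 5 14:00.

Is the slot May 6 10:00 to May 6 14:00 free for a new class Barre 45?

No — it overlaps Barre Power, Dance 45, Stretch 30

Stretch Intro: ends May 5 14:00 at or before Barre 45 starts May 6 10:00 → clear.
Spin Express: ends May 5 22:00 at or before Barre 45 starts May 6 10:00 → clear.
HIIT Bootcamp: ends May 5 23:00 at or before Barre 45 starts May 6 10:00 → clear.
Yoga 45: ends May 5 23:00 at or before Barre 45 starts May 6 10:00 → clear.
Dance 45: starts May 6 07:00 before Barre 45 ends May 6 14:00, and ends May 6 15:00 after Barre 45 starts May 6 10:00 → overlap.
Barre Power: starts May 6 09:00 before Barre 45 ends May 6 14:00, and ends May 6 11:00 after Barre 45 starts May 6 10:00 → overlap.
Stretch 30: starts May 6 13:00 before Barre 45 ends May 6 14:00, and ends May 6 20:00 after Barre 45 starts May 6 10:00 → overlap.
Barre 45 overlaps Barre Power, Dance 45, Stretch 30.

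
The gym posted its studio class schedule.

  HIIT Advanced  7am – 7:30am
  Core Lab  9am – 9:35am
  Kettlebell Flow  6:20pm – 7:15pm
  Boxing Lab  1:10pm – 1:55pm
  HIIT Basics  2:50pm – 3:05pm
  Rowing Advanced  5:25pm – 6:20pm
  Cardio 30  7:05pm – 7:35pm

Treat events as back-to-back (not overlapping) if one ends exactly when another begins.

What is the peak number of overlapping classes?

Walk through starts and ends in time order (an end at T is processed before a start at T):
7am start HIIT Advanced → 1
7:30am end HIIT Advanced → 0
9am start Core Lab → 1
9:35am end Core Lab → 0
1:10pm start Boxing Lab → 1
1:55pm end Boxing Lab → 0
2:50pm start HIIT Basics → 1
3:05pm end HIIT Basics → 0
5:25pm start Rowing Advanced → 1
6:20pm end Rowing Advanced → 0
6:20pm start Kettlebell Flow → 1
7:05pm start Cardio 30 → 2
7:15pm end Kettlebell Flow → 1
7:35pm end Cardio 30 → 0
Peak is 2, at 7:05pm (Cardio 30, Kettlebell Flow).

2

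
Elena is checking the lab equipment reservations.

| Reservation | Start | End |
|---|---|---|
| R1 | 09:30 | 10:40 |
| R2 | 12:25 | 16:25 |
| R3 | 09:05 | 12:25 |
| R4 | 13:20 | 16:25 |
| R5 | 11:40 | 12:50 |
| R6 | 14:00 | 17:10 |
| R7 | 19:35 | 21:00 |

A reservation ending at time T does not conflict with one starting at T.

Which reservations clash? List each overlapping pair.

R1 & R3, R2 & R4, R2 & R5, R2 & R6, R3 & R5, R4 & R6

Check each pair: they overlap iff neither finishes before the other starts.
Sorted by start: R3, R1, R5, R2, R4, R6, R7.
R1 starts before R3 ends → R3 and R1 overlap.
R5 starts before R3 ends → R3 and R5 overlap.
R2 starts exactly when R3 ends (back-to-back, no overlap), so R3 has no further overlaps.
R5 starts after R1 ends, so R1 has no further overlaps.
R2 starts before R5 ends → R5 and R2 overlap.
R4 starts after R5 ends, so R5 has no further overlaps.
R4 starts before R2 ends → R2 and R4 overlap.
R6 starts before R2 ends → R2 and R6 overlap.
R7 starts after R2 ends.
R6 starts before R4 ends → R4 and R6 overlap.
R7 starts after R4 ends.
R7 starts after R6 ends.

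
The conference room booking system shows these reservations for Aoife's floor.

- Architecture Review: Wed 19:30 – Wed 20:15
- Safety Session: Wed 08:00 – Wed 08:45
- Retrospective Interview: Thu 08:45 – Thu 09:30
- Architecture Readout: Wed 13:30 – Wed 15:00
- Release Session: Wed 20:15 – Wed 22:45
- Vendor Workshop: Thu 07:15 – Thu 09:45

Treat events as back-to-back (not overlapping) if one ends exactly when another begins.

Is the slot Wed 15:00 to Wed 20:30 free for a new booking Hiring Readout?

Safety Session: ends Wed 08:45 at or before Hiring Readout starts Wed 15:00 → clear.
Architecture Readout: ends Wed 15:00 at or before Hiring Readout starts Wed 15:00 → clear.
Architecture Review: starts Wed 19:30 before Hiring Readout ends Wed 20:30, and ends Wed 20:15 after Hiring Readout starts Wed 15:00 → overlap.
Release Session: starts Wed 20:15 before Hiring Readout ends Wed 20:30, and ends Wed 22:45 after Hiring Readout starts Wed 15:00 → overlap.
Vendor Workshop: starts Thu 07:15 at or after Hiring Readout ends Wed 20:30 → clear.
Retrospective Interview: starts Thu 08:45 at or after Hiring Readout ends Wed 20:30 → clear.
Hiring Readout overlaps Architecture Review, Release Session.

No — it overlaps Architecture Review, Release Session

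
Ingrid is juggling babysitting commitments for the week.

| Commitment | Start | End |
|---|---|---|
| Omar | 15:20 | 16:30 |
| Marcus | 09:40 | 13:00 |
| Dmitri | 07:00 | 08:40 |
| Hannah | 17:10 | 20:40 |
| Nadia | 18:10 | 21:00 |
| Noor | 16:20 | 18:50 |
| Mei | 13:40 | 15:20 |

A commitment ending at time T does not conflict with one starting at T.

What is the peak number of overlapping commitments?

Sweep the timeline, counting +1 at each start and −1 at each end (ends before starts at a tie):
07:00 start Dmitri → 1
08:40 end Dmitri → 0
09:40 start Marcus → 1
13:00 end Marcus → 0
13:40 start Mei → 1
15:20 end Mei → 0
15:20 start Omar → 1
16:20 start Noor → 2
16:30 end Omar → 1
17:10 start Hannah → 2
18:10 start Nadia → 3
18:50 end Noor → 2
20:40 end Hannah → 1
21:00 end Nadia → 0
Peak is 3, at 18:10 (Hannah, Nadia, Noor).

3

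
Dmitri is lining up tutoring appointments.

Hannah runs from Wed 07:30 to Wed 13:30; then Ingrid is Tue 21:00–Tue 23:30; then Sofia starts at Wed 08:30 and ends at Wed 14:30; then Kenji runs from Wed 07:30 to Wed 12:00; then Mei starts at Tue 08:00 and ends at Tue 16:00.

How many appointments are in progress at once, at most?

Sort all start/end points and keep a running count:
Tue 08:00 start Mei → 1
Tue 16:00 end Mei → 0
Tue 21:00 start Ingrid → 1
Tue 23:30 end Ingrid → 0
Wed 07:30 start Hannah → 1
Wed 07:30 start Kenji → 2
Wed 08:30 start Sofia → 3
Wed 12:00 end Kenji → 2
Wed 13:30 end Hannah → 1
Wed 14:30 end Sofia → 0
Peak is 3, at Wed 08:30 (Hannah, Kenji, Sofia).

3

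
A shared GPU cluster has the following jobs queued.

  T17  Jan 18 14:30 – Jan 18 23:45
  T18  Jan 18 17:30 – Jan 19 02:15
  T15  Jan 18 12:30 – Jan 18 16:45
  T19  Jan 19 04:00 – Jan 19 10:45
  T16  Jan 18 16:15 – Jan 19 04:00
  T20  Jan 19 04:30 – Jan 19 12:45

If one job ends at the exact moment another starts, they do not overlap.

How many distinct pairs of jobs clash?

Check each pair: they overlap iff neither finishes before the other starts.
Sorted by start: T15, T17, T16, T18, T19, T20.
T17 starts before T15 ends → T15 and T17 overlap.
T16 starts before T15 ends → T15 and T16 overlap.
T18 starts after T15 ends, so nothing later overlaps T15 either.
T16 starts before T17 ends → T17 and T16 overlap.
T18 starts before T17 ends → T17 and T18 overlap.
T19 starts after T17 ends, so nothing later overlaps T17 either.
T18 starts before T16 ends → T16 and T18 overlap.
T19 starts exactly when T16 ends (back-to-back, no overlap), so nothing later overlaps T16 either.
T19 starts after T18 ends, so nothing later overlaps T18 either.
T20 starts before T19 ends → T19 and T20 overlap.
Overlapping pairs: T15 & T16, T15 & T17, T16 & T17, T16 & T18, T17 & T18, T19 & T20 — 6 in total.

6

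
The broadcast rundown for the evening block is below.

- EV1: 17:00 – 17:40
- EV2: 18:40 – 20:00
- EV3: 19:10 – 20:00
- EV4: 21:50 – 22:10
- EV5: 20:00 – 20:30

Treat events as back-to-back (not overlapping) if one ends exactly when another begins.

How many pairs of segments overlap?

1

Two intervals overlap when each starts before the other ends.
Sorted by start: EV1, EV2, EV3, EV5, EV4.
EV2 starts after EV1 ends, so EV1 has no further overlaps.
EV3 starts before EV2 ends → EV2 and EV3 overlap.
EV5 starts exactly when EV2 ends (back-to-back, no overlap), so EV2 has no further overlaps.
EV5 starts exactly when EV3 ends (back-to-back, no overlap), so EV3 has no further overlaps.
EV4 starts after EV5 ends.
Overlapping pairs: EV2 & EV3 — 1 in total.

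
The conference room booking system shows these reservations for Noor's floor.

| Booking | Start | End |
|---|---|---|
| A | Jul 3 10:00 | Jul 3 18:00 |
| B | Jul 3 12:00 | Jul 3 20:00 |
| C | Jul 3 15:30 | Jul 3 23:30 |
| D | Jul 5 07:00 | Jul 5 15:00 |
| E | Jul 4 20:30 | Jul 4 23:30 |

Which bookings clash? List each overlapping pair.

A & B, A & C, B & C

Check each pair: they overlap iff neither finishes before the other starts.
Sorted by start: A, B, C, E, D.
B starts before A ends → A and B overlap.
C starts before A ends → A and C overlap.
E starts after A ends, so A has no further overlaps.
C starts before B ends → B and C overlap.
E starts after B ends, so B has no further overlaps.
E starts after C ends, so C has no further overlaps.
D starts after E ends.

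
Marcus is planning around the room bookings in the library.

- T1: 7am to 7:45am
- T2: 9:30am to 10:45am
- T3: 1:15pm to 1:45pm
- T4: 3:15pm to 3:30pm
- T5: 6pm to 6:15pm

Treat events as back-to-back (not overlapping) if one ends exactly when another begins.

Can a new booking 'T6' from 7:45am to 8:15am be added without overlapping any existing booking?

Yes — the slot is free

T1: ends 7:45am at or before T6 starts 7:45am → clear.
T2: starts 9:30am at or after T6 ends 8:15am → clear.
T3: starts 1:15pm at or after T6 ends 8:15am → clear.
T4: starts 3:15pm at or after T6 ends 8:15am → clear.
T5: starts 6pm at or after T6 ends 8:15am → clear.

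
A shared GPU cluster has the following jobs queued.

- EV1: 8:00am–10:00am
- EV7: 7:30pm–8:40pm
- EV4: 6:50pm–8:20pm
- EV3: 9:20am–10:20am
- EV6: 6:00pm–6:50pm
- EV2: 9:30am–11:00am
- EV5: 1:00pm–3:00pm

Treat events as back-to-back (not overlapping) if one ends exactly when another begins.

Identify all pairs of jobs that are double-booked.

EV1 & EV2, EV1 & EV3, EV2 & EV3, EV4 & EV7

Sorted by start: EV1, EV3, EV2, EV5, EV6, EV4, EV7.
EV3 starts before EV1 ends → EV1 and EV3 overlap.
EV2 starts before EV1 ends → EV1 and EV2 overlap.
EV5 starts after EV1 ends, so nothing later overlaps EV1 either.
EV2 starts before EV3 ends → EV3 and EV2 overlap.
EV5 starts after EV3 ends, so nothing later overlaps EV3 either.
EV5 starts after EV2 ends, so nothing later overlaps EV2 either.
EV6 starts after EV5 ends, so nothing later overlaps EV5 either.
EV4 starts exactly when EV6 ends (back-to-back, no overlap), so nothing later overlaps EV6 either.
EV7 starts before EV4 ends → EV4 and EV7 overlap.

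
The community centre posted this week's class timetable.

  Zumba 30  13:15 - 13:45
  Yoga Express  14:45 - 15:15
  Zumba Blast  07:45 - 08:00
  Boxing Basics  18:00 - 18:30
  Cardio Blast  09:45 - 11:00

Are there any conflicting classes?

Two intervals overlap when each starts before the other ends.
Sorted by start: Zumba Blast, Cardio Blast, Zumba 30, Yoga Express, Boxing Basics.
Cardio Blast starts after Zumba Blast ends, so Zumba Blast has no further overlaps.
Zumba 30 starts after Cardio Blast ends, so Cardio Blast has no further overlaps.
Yoga Express starts after Zumba 30 ends, so Zumba 30 has no further overlaps.
Boxing Basics starts after Yoga Express ends.
Every pair is clear; the schedule has no overlaps.

No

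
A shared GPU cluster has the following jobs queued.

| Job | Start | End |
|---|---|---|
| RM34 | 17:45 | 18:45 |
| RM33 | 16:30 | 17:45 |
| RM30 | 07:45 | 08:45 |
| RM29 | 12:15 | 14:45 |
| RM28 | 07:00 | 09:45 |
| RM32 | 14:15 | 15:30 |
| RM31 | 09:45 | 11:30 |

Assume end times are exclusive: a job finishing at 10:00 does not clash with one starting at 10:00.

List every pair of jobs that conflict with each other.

RM28 & RM30, RM29 & RM32

Check each pair: they overlap iff neither finishes before the other starts.
Sorted by start: RM28, RM30, RM31, RM29, RM32, RM33, RM34.
RM30 starts before RM28 ends → RM28 and RM30 overlap.
RM31 starts exactly when RM28 ends (back-to-back, no overlap), so RM28 has no further overlaps.
RM31 starts after RM30 ends, so RM30 has no further overlaps.
RM29 starts after RM31 ends, so RM31 has no further overlaps.
RM32 starts before RM29 ends → RM29 and RM32 overlap.
RM33 starts after RM29 ends, so RM29 has no further overlaps.
RM33 starts after RM32 ends, so RM32 has no further overlaps.
RM34 starts exactly when RM33 ends (back-to-back, no overlap).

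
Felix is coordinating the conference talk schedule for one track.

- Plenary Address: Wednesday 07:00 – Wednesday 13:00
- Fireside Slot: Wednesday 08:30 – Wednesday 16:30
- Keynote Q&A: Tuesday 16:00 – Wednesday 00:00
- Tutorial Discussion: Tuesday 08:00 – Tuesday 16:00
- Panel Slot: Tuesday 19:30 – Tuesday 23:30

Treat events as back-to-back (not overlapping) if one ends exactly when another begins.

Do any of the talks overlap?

Yes

Two intervals overlap when each starts before the other ends.
Sorted by start: Tutorial Discussion, Keynote Q&A, Panel Slot, Plenary Address, Fireside Slot.
Keynote Q&A starts exactly when Tutorial Discussion ends (back-to-back, no overlap), so nothing later overlaps Tutorial Discussion either.
Panel Slot starts before Keynote Q&A ends → Keynote Q&A and Panel Slot overlap.
That's a conflict, so the schedule is not conflict-free.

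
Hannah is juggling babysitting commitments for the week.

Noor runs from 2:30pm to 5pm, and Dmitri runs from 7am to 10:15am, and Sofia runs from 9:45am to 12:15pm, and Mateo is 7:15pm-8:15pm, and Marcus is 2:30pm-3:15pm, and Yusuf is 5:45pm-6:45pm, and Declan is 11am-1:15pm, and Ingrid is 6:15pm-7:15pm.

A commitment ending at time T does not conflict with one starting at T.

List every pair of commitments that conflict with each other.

Declan & Sofia, Dmitri & Sofia, Ingrid & Yusuf, Marcus & Noor

Sorted by start: Dmitri, Sofia, Declan, Marcus, Noor, Yusuf, Ingrid, Mateo.
Sofia starts before Dmitri ends → Dmitri and Sofia overlap.
Declan starts after Dmitri ends; Dmitri is clear from here.
Declan starts before Sofia ends → Sofia and Declan overlap.
Marcus starts after Sofia ends; Sofia is clear from here.
Marcus starts after Declan ends; Declan is clear from here.
Noor starts before Marcus ends → Marcus and Noor overlap.
Yusuf starts after Marcus ends; Marcus is clear from here.
Yusuf starts after Noor ends; Noor is clear from here.
Ingrid starts before Yusuf ends → Yusuf and Ingrid overlap.
Mateo starts after Yusuf ends.
Mateo starts exactly when Ingrid ends (back-to-back, no overlap).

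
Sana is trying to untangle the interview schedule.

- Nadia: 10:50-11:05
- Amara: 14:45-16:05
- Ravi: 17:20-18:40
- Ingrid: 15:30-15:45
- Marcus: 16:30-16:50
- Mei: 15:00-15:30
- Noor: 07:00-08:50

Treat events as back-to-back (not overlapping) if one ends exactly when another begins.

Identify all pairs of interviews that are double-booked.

Amara & Ingrid, Amara & Mei

Two intervals overlap when each starts before the other ends.
Sorted by start: Noor, Nadia, Amara, Mei, Ingrid, Marcus, Ravi.
Nadia starts after Noor ends, so Noor has no further overlaps.
Amara starts after Nadia ends, so Nadia has no further overlaps.
Mei starts before Amara ends → Amara and Mei overlap.
Ingrid starts before Amara ends → Amara and Ingrid overlap.
Marcus starts after Amara ends, so Amara has no further overlaps.
Ingrid starts exactly when Mei ends (back-to-back, no overlap), so Mei has no further overlaps.
Marcus starts after Ingrid ends, so Ingrid has no further overlaps.
Ravi starts after Marcus ends.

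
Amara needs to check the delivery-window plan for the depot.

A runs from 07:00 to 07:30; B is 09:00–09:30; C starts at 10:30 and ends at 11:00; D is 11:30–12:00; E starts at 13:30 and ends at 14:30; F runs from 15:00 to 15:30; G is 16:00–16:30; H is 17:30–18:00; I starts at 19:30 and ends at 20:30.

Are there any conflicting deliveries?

No

Sorted by start: A, B, C, D, E, F, G, H, I.
B starts after A ends; A is clear from here.
C starts after B ends; B is clear from here.
D starts after C ends; C is clear from here.
E starts after D ends; D is clear from here.
F starts after E ends; E is clear from here.
G starts after F ends; F is clear from here.
H starts after G ends; G is clear from here.
I starts after H ends.
Every pair is clear; the schedule has no overlaps.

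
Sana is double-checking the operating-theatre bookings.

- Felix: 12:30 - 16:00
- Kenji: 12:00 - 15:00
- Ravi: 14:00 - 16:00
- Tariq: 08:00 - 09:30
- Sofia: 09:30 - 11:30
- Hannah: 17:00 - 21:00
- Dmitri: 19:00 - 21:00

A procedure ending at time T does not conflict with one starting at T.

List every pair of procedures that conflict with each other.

Check each pair: they overlap iff neither finishes before the other starts.
Sorted by start: Tariq, Sofia, Kenji, Felix, Ravi, Hannah, Dmitri.
Sofia starts exactly when Tariq ends (back-to-back, no overlap), so Tariq has no further overlaps.
Kenji starts after Sofia ends, so Sofia has no further overlaps.
Felix starts before Kenji ends → Kenji and Felix overlap.
Ravi starts before Kenji ends → Kenji and Ravi overlap.
Hannah starts after Kenji ends, so Kenji has no further overlaps.
Ravi starts before Felix ends → Felix and Ravi overlap.
Hannah starts after Felix ends, so Felix has no further overlaps.
Hannah starts after Ravi ends, so Ravi has no further overlaps.
Dmitri starts before Hannah ends → Hannah and Dmitri overlap.

Dmitri & Hannah, Felix & Kenji, Felix & Ravi, Kenji & Ravi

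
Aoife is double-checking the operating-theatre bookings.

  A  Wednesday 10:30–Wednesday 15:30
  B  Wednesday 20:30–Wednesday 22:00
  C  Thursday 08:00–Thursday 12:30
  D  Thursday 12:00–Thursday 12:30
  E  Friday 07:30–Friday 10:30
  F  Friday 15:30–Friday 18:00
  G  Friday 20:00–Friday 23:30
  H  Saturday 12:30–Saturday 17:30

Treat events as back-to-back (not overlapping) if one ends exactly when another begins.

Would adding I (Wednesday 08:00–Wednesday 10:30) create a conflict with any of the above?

A: starts Wednesday 10:30 at or after I ends Wednesday 10:30 → clear.
B: starts Wednesday 20:30 at or after I ends Wednesday 10:30 → clear.
C: starts Thursday 08:00 at or after I ends Wednesday 10:30 → clear.
D: starts Thursday 12:00 at or after I ends Wednesday 10:30 → clear.
E: starts Friday 07:30 at or after I ends Wednesday 10:30 → clear.
F: starts Friday 15:30 at or after I ends Wednesday 10:30 → clear.
G: starts Friday 20:00 at or after I ends Wednesday 10:30 → clear.
H: starts Saturday 12:30 at or after I ends Wednesday 10:30 → clear.

No — it doesn't clash with anything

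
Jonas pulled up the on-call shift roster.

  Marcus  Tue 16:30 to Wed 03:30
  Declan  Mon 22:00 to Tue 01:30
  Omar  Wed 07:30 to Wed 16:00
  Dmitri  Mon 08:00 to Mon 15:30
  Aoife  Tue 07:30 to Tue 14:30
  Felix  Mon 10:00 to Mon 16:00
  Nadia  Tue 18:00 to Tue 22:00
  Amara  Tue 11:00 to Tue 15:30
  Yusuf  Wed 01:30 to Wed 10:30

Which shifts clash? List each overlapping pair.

Amara & Aoife, Dmitri & Felix, Marcus & Nadia, Marcus & Yusuf, Omar & Yusuf

Sorted by start: Dmitri, Felix, Declan, Aoife, Amara, Marcus, Nadia, Yusuf, Omar.
Felix starts before Dmitri ends → Dmitri and Felix overlap.
Declan starts after Dmitri ends, so nothing later overlaps Dmitri either.
Declan starts after Felix ends, so nothing later overlaps Felix either.
Aoife starts after Declan ends, so nothing later overlaps Declan either.
Amara starts before Aoife ends → Aoife and Amara overlap.
Marcus starts after Aoife ends, so nothing later overlaps Aoife either.
Marcus starts after Amara ends, so nothing later overlaps Amara either.
Nadia starts before Marcus ends → Marcus and Nadia overlap.
Yusuf starts before Marcus ends → Marcus and Yusuf overlap.
Omar starts after Marcus ends.
Yusuf starts after Nadia ends, so nothing later overlaps Nadia either.
Omar starts before Yusuf ends → Yusuf and Omar overlap.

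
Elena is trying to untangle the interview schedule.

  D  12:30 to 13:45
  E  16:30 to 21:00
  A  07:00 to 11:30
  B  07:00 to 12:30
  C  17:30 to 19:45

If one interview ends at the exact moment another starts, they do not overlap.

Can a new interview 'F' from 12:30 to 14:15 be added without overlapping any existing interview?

No — it overlaps D

A: ends 11:30 at or before F starts 12:30 → clear.
B: ends 12:30 at or before F starts 12:30 → clear.
D: starts 12:30 before F ends 14:15, and ends 13:45 after F starts 12:30 → overlap.
E: starts 16:30 at or after F ends 14:15 → clear.
C: starts 17:30 at or after F ends 14:15 → clear.
F overlaps D.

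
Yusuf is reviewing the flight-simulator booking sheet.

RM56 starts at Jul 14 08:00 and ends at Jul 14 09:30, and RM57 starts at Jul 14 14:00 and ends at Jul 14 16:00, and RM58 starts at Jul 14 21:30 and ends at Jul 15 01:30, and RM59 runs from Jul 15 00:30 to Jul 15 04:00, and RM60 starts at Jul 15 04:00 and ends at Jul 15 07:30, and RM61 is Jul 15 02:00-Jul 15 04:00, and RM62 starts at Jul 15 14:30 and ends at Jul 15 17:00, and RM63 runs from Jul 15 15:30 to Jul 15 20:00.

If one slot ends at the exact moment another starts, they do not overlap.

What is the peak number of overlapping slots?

Walk through starts and ends in time order (an end at T is processed before a start at T):
Jul 14 08:00 start RM56 → 1
Jul 14 09:30 end RM56 → 0
Jul 14 14:00 start RM57 → 1
Jul 14 16:00 end RM57 → 0
Jul 14 21:30 start RM58 → 1
Jul 15 00:30 start RM59 → 2
Jul 15 01:30 end RM58 → 1
Jul 15 02:00 start RM61 → 2
Jul 15 04:00 end RM59 → 1
Jul 15 04:00 end RM61 → 0
Jul 15 04:00 start RM60 → 1
Jul 15 07:30 end RM60 → 0
Jul 15 14:30 start RM62 → 1
Jul 15 15:30 start RM63 → 2
Jul 15 17:00 end RM62 → 1
Jul 15 20:00 end RM63 → 0
Peak is 2, at Jul 15 00:30 (RM58, RM59).

2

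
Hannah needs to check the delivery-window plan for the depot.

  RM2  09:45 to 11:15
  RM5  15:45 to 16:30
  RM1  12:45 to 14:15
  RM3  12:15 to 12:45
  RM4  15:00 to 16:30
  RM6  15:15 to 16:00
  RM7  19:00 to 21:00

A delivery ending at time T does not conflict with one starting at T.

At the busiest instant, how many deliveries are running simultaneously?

3

Sort all start/end points and keep a running count:
09:45 start RM2 → 1
11:15 end RM2 → 0
12:15 start RM3 → 1
12:45 end RM3 → 0
12:45 start RM1 → 1
14:15 end RM1 → 0
15:00 start RM4 → 1
15:15 start RM6 → 2
15:45 start RM5 → 3
16:00 end RM6 → 2
16:30 end RM4 → 1
16:30 end RM5 → 0
19:00 start RM7 → 1
21:00 end RM7 → 0
Peak is 3, at 15:45 (RM4, RM5, RM6).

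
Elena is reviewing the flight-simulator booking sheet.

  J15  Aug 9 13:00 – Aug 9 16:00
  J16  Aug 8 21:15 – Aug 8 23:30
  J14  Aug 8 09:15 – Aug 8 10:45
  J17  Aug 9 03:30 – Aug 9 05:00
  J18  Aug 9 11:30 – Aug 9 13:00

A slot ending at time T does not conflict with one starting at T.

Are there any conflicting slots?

Sorted by start: J14, J16, J17, J18, J15.
J16 starts after J14 ends; J14 is clear from here.
J17 starts after J16 ends; J16 is clear from here.
J18 starts after J17 ends; J17 is clear from here.
J15 starts exactly when J18 ends (back-to-back, no overlap).
Every pair is clear; the schedule has no overlaps.

No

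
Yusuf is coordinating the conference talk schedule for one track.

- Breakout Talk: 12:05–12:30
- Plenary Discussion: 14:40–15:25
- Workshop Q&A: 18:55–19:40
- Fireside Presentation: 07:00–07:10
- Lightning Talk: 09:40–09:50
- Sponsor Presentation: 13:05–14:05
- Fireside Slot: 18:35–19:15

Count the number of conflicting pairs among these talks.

Sorted by start: Fireside Presentation, Lightning Talk, Breakout Talk, Sponsor Presentation, Plenary Discussion, Fireside Slot, Workshop Q&A.
Lightning Talk starts after Fireside Presentation ends — done with Fireside Presentation.
Breakout Talk starts after Lightning Talk ends — done with Lightning Talk.
Sponsor Presentation starts after Breakout Talk ends — done with Breakout Talk.
Plenary Discussion starts after Sponsor Presentation ends — done with Sponsor Presentation.
Fireside Slot starts after Plenary Discussion ends — done with Plenary Discussion.
Workshop Q&A starts before Fireside Slot ends → Fireside Slot and Workshop Q&A overlap.
Overlapping pairs: Fireside Slot & Workshop Q&A — 1 in total.

1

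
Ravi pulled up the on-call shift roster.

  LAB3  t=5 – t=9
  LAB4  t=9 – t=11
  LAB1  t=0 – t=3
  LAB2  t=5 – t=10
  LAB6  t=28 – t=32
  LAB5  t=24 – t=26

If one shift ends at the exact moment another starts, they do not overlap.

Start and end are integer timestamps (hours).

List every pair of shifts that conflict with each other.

LAB2 & LAB3, LAB2 & LAB4

Sorted by start: LAB1, LAB2, LAB3, LAB4, LAB5, LAB6.
LAB2 starts after LAB1 ends, so LAB1 has no further overlaps.
LAB3 starts before LAB2 ends → LAB2 and LAB3 overlap.
LAB4 starts before LAB2 ends → LAB2 and LAB4 overlap.
LAB5 starts after LAB2 ends, so LAB2 has no further overlaps.
LAB4 starts exactly when LAB3 ends (back-to-back, no overlap), so LAB3 has no further overlaps.
LAB5 starts after LAB4 ends, so LAB4 has no further overlaps.
LAB6 starts after LAB5 ends.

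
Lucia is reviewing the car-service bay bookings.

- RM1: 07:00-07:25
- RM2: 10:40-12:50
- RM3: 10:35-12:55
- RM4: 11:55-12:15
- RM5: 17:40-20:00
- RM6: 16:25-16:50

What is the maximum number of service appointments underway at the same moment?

3

Walk through starts and ends in time order (an end at T is processed before a start at T):
07:00 start RM1 → 1
07:25 end RM1 → 0
10:35 start RM3 → 1
10:40 start RM2 → 2
11:55 start RM4 → 3
12:15 end RM4 → 2
12:50 end RM2 → 1
12:55 end RM3 → 0
16:25 start RM6 → 1
16:50 end RM6 → 0
17:40 start RM5 → 1
20:00 end RM5 → 0
Peak is 3, at 11:55 (RM2, RM3, RM4).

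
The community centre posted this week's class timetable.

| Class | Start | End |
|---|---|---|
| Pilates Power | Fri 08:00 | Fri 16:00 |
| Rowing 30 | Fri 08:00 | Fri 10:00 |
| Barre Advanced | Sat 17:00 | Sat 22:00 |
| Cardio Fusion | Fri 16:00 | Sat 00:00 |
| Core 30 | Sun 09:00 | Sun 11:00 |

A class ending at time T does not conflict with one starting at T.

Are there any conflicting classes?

Yes

Sorted by start: Pilates Power, Rowing 30, Cardio Fusion, Barre Advanced, Core 30.
Rowing 30 starts before Pilates Power ends → Pilates Power and Rowing 30 overlap.
That's a conflict, so the schedule is not conflict-free.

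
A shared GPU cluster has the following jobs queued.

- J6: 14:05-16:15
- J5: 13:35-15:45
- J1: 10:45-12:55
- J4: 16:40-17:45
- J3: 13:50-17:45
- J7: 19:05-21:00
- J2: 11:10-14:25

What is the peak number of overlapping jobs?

Walk through starts and ends in time order (an end at T is processed before a start at T):
10:45 start J1 → 1
11:10 start J2 → 2
12:55 end J1 → 1
13:35 start J5 → 2
13:50 start J3 → 3
14:05 start J6 → 4
14:25 end J2 → 3
15:45 end J5 → 2
16:15 end J6 → 1
16:40 start J4 → 2
17:45 end J3 → 1
17:45 end J4 → 0
19:05 start J7 → 1
21:00 end J7 → 0
Peak is 4, at 14:05 (J2, J3, J5, J6).

4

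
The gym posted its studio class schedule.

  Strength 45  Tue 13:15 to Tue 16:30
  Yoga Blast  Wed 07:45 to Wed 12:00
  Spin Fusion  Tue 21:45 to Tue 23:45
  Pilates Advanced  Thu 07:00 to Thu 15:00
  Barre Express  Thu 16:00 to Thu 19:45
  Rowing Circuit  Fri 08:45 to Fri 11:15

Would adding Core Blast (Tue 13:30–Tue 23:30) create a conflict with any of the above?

Strength 45: starts Tue 13:15 before Core Blast ends Tue 23:30, and ends Tue 16:30 after Core Blast starts Tue 13:30 → overlap.
Spin Fusion: starts Tue 21:45 before Core Blast ends Tue 23:30, and ends Tue 23:45 after Core Blast starts Tue 13:30 → overlap.
Yoga Blast: starts Wed 07:45 at or after Core Blast ends Tue 23:30 → clear.
Pilates Advanced: starts Thu 07:00 at or after Core Blast ends Tue 23:30 → clear.
Barre Express: starts Thu 16:00 at or after Core Blast ends Tue 23:30 → clear.
Rowing Circuit: starts Fri 08:45 at or after Core Blast ends Tue 23:30 → clear.
Core Blast overlaps Strength 45, Spin Fusion.

Yes — it overlaps Spin Fusion, Strength 45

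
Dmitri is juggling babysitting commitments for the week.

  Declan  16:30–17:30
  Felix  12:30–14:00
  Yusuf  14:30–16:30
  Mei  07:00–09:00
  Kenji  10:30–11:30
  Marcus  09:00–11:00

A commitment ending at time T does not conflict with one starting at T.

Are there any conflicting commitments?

Sorted by start: Mei, Marcus, Kenji, Felix, Yusuf, Declan.
Marcus starts exactly when Mei ends (back-to-back, no overlap), so nothing later overlaps Mei either.
Kenji starts before Marcus ends → Marcus and Kenji overlap.
That's a conflict, so the schedule is not conflict-free.

Yes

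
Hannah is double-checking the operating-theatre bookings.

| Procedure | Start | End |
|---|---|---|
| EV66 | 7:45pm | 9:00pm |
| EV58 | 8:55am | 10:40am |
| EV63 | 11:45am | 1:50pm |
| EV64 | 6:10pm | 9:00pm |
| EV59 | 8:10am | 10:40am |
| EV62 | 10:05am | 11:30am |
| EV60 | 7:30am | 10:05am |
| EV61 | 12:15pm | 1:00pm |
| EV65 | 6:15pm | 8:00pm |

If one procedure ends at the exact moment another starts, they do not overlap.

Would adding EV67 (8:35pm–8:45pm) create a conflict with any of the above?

Yes — it overlaps EV64, EV66

EV60: ends 10:05am at or before EV67 starts 8:35pm → clear.
EV59: ends 10:40am at or before EV67 starts 8:35pm → clear.
EV58: ends 10:40am at or before EV67 starts 8:35pm → clear.
EV62: ends 11:30am at or before EV67 starts 8:35pm → clear.
EV63: ends 1:50pm at or before EV67 starts 8:35pm → clear.
EV61: ends 1:00pm at or before EV67 starts 8:35pm → clear.
EV64: starts 6:10pm before EV67 ends 8:45pm, and ends 9:00pm after EV67 starts 8:35pm → overlap.
EV65: ends 8:00pm at or before EV67 starts 8:35pm → clear.
EV66: starts 7:45pm before EV67 ends 8:45pm, and ends 9:00pm after EV67 starts 8:35pm → overlap.
EV67 overlaps EV64, EV66.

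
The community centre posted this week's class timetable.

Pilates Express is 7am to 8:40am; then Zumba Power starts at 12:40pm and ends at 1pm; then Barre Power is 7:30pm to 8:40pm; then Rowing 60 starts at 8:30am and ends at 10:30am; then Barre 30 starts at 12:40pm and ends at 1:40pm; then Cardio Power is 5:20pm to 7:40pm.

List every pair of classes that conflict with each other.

Barre 30 & Zumba Power, Barre Power & Cardio Power, Pilates Express & Rowing 60

Sorted by start: Pilates Express, Rowing 60, Barre 30, Zumba Power, Cardio Power, Barre Power.
Rowing 60 starts before Pilates Express ends → Pilates Express and Rowing 60 overlap.
Barre 30 starts after Pilates Express ends, so nothing later overlaps Pilates Express either.
Barre 30 starts after Rowing 60 ends, so nothing later overlaps Rowing 60 either.
Zumba Power starts before Barre 30 ends → Barre 30 and Zumba Power overlap.
Cardio Power starts after Barre 30 ends, so nothing later overlaps Barre 30 either.
Cardio Power starts after Zumba Power ends, so nothing later overlaps Zumba Power either.
Barre Power starts before Cardio Power ends → Cardio Power and Barre Power overlap.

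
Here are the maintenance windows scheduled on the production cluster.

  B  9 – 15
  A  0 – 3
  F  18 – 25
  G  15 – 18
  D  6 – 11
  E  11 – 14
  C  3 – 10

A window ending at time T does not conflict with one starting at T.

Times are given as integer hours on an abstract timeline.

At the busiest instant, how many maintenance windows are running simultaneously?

Walk through starts and ends in time order (an end at T is processed before a start at T):
0 start A → 1
3 end A → 0
3 start C → 1
6 start D → 2
9 start B → 3
10 end C → 2
11 end D → 1
11 start E → 2
14 end E → 1
15 end B → 0
15 start G → 1
18 end G → 0
18 start F → 1
25 end F → 0
Peak is 3, at 9 (B, C, D).

3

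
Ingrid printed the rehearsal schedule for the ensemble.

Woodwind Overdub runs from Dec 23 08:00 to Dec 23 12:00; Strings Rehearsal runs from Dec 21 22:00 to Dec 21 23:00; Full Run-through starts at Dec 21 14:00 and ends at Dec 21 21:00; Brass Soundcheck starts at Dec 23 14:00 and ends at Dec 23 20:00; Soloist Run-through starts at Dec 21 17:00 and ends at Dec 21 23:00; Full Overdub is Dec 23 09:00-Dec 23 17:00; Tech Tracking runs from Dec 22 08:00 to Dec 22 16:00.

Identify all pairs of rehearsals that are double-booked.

Two intervals overlap when each starts before the other ends.
Sorted by start: Full Run-through, Soloist Run-through, Strings Rehearsal, Tech Tracking, Woodwind Overdub, Full Overdub, Brass Soundcheck.
Soloist Run-through starts before Full Run-through ends → Full Run-through and Soloist Run-through overlap.
Strings Rehearsal starts after Full Run-through ends; Full Run-through is clear from here.
Strings Rehearsal starts before Soloist Run-through ends → Soloist Run-through and Strings Rehearsal overlap.
Tech Tracking starts after Soloist Run-through ends; Soloist Run-through is clear from here.
Tech Tracking starts after Strings Rehearsal ends; Strings Rehearsal is clear from here.
Woodwind Overdub starts after Tech Tracking ends; Tech Tracking is clear from here.
Full Overdub starts before Woodwind Overdub ends → Woodwind Overdub and Full Overdub overlap.
Brass Soundcheck starts after Woodwind Overdub ends.
Brass Soundcheck starts before Full Overdub ends → Full Overdub and Brass Soundcheck overlap.

Brass Soundcheck & Full Overdub, Full Overdub & Woodwind Overdub, Full Run-through & Soloist Run-through, Soloist Run-through & Strings Rehearsal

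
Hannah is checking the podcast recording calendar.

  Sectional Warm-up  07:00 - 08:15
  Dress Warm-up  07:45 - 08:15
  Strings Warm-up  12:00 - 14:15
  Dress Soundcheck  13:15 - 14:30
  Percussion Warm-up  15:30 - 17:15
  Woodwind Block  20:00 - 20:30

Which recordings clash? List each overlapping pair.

Two intervals overlap when each starts before the other ends.
Sorted by start: Sectional Warm-up, Dress Warm-up, Strings Warm-up, Dress Soundcheck, Percussion Warm-up, Woodwind Block.
Dress Warm-up starts before Sectional Warm-up ends → Sectional Warm-up and Dress Warm-up overlap.
Strings Warm-up starts after Sectional Warm-up ends, so nothing later overlaps Sectional Warm-up either.
Strings Warm-up starts after Dress Warm-up ends, so nothing later overlaps Dress Warm-up either.
Dress Soundcheck starts before Strings Warm-up ends → Strings Warm-up and Dress Soundcheck overlap.
Percussion Warm-up starts after Strings Warm-up ends, so nothing later overlaps Strings Warm-up either.
Percussion Warm-up starts after Dress Soundcheck ends, so nothing later overlaps Dress Soundcheck either.
Woodwind Block starts after Percussion Warm-up ends.

Dress Soundcheck & Strings Warm-up, Dress Warm-up & Sectional Warm-up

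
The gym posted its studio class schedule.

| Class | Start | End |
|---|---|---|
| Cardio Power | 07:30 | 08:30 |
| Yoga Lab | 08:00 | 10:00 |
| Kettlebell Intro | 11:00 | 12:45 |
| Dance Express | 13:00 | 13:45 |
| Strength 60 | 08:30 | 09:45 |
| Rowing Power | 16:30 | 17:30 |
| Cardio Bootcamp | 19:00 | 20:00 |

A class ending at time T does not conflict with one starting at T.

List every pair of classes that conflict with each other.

Sorted by start: Cardio Power, Yoga Lab, Strength 60, Kettlebell Intro, Dance Express, Rowing Power, Cardio Bootcamp.
Yoga Lab starts before Cardio Power ends → Cardio Power and Yoga Lab overlap.
Strength 60 starts exactly when Cardio Power ends (back-to-back, no overlap), so Cardio Power has no further overlaps.
Strength 60 starts before Yoga Lab ends → Yoga Lab and Strength 60 overlap.
Kettlebell Intro starts after Yoga Lab ends, so Yoga Lab has no further overlaps.
Kettlebell Intro starts after Strength 60 ends, so Strength 60 has no further overlaps.
Dance Express starts after Kettlebell Intro ends, so Kettlebell Intro has no further overlaps.
Rowing Power starts after Dance Express ends, so Dance Express has no further overlaps.
Cardio Bootcamp starts after Rowing Power ends.

Cardio Power & Yoga Lab, Strength 60 & Yoga Lab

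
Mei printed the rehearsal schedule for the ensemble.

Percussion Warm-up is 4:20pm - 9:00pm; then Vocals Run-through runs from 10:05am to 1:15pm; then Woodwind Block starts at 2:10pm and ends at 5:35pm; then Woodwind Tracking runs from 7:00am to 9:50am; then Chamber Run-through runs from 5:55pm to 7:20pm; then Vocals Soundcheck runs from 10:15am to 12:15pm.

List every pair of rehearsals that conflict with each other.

Chamber Run-through & Percussion Warm-up, Percussion Warm-up & Woodwind Block, Vocals Run-through & Vocals Soundcheck

Sorted by start: Woodwind Tracking, Vocals Run-through, Vocals Soundcheck, Woodwind Block, Percussion Warm-up, Chamber Run-through.
Vocals Run-through starts after Woodwind Tracking ends — done with Woodwind Tracking.
Vocals Soundcheck starts before Vocals Run-through ends → Vocals Run-through and Vocals Soundcheck overlap.
Woodwind Block starts after Vocals Run-through ends — done with Vocals Run-through.
Woodwind Block starts after Vocals Soundcheck ends — done with Vocals Soundcheck.
Percussion Warm-up starts before Woodwind Block ends → Woodwind Block and Percussion Warm-up overlap.
Chamber Run-through starts after Woodwind Block ends.
Chamber Run-through starts before Percussion Warm-up ends → Percussion Warm-up and Chamber Run-through overlap.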